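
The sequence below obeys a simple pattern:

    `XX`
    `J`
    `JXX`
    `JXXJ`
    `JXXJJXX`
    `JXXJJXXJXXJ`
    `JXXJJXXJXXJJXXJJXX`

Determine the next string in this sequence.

JXXJJXXJXXJJXXJJXXJXXJJXXJXXJ

This is a Fibonacci-style word recurrence s(k) = s(k−1)·s(k−2): e.g. J·XX = JXX.
So term 8 is JXXJJXXJXXJJXXJJXX·JXXJJXXJXXJ.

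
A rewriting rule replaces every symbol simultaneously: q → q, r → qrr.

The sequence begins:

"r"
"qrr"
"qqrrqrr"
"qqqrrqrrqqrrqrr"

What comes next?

Applying the rule to each of the 15 symbols of qqqrrqrrqqrrqrr gives the pieces q q q qrr qrr q qrr qrr q q qrr qrr q qrr qrr, which concatenate to the answer.

qqqqrrqrrqqrrqrrqqqrrqrrqqrrqrr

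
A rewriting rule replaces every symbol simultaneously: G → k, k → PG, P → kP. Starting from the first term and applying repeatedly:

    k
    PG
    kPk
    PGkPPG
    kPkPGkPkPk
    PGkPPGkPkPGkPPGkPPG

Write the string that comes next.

Rewriting the 19 symbols of PGkPPGkPkPGkPPGkPPG one by one yields kP k PG kP kP k PG kP PG kP k PG kP kP k PG kP kP k; concatenated:

kPkPGkPkPkPGkPPGkPkPGkPkPkPGkPkPk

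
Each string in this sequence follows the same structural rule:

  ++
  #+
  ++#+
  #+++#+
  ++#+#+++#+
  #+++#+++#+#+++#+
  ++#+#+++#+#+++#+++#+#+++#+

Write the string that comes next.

#+++#+++#+#+++#+++#+#+++#+#+++#+++#+#+++#+

Each term (from the third on) is the two preceding terms concatenated in order: term 3 = ++·#+ = ++#+.
Continuing: #+++#+++#+#+++#+ · ++#+#+++#+#+++#+++#+#+++#+ gives term 8.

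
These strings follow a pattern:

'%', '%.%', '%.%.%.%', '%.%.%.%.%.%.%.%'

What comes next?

Each string is two copies of the previous one joined by '.'.
So the next term is two copies of %.%.%.%.%.%.%.% with '.' between the halves.

%.%.%.%.%.%.%.%.%.%.%.%.%.%.%.%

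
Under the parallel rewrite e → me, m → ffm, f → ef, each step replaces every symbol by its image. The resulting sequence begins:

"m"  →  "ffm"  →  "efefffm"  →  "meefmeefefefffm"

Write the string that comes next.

ffmmemeefffmmemeefmeefmeefefefffm

Replace each of the 15 characters of meefmeefefefffm in place — ffm me me ef ffm me me ef me ef me ef ef ef ffm — and concatenate.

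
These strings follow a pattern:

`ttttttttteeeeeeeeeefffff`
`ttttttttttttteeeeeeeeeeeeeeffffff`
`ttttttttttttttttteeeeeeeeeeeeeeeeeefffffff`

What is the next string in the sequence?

Reading off run lengths: t runs 9, 13, 17; e runs 10, 14, 18; f runs 5, 6, 7 — each is linear in n, where the shown terms are n = 2, 3, 4.
For the next term, n = 5, so the run lengths are 21, 22, 8.

ttttttttttttttttttttteeeeeeeeeeeeeeeeeeeeeeffffffff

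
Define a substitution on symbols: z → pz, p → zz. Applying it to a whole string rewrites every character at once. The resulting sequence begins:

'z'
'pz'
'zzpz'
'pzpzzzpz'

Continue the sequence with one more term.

Apply φ to pzpzzzpz symbol by symbol: p→zz, z→pz, p→zz, z→pz, z→pz, z→pz, p→zz, z→pz; joined: zz pz zz pz pz pz zz pz.

zzpzzzpzpzpzzzpz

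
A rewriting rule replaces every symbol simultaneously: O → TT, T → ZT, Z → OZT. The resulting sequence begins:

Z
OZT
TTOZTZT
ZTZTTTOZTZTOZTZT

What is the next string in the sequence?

Replace each of the 16 characters of ZTZTTTOZTZTOZTZT in place — OZT ZT OZT ZT ZT ZT TT OZT ZT OZT ZT TT OZT ZT OZT ZT — and concatenate.

OZTZTOZTZTZTZTTTOZTZTOZTZTTTOZTZTOZTZT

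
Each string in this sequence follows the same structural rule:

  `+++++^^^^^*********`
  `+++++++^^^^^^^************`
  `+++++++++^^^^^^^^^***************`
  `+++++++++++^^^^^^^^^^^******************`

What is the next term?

+++++++++++++^^^^^^^^^^^^^*********************

Term n consists of 2n+1 +'s, followed by 2n+1 ^'s, followed by 3n+3 *'s, where the shown terms are n = 2, 3, 4, 5.
Setting n = 6 gives 13, 13, 21 characters in each block.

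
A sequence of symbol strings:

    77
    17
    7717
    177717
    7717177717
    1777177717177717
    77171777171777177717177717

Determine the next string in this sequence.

177717771717771777171777171777177717177717

This is a Fibonacci-style word recurrence s(k) = s(k−2)·s(k−1): e.g. 77·17 = 7717.
So term 8 is 1777177717177717·77171777171777177717177717.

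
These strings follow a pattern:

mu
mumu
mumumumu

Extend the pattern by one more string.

Each string is two copies of the previous one concatenated.
So the next term is two copies of mumumumu.

mumumumumumumumu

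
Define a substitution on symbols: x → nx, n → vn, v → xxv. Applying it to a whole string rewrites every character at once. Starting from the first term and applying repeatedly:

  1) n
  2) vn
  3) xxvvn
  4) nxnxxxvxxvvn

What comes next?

vnnxvnnxnxnxxxvnxnxxxvxxvvn

Rewriting each symbol of nxnxxxvxxvvn: n→vn, x→nx, n→vn, x→nx, x→nx, x→nx, v→xxv, x→nx, x→nx, v→xxv, v→xxv, n→vn, which concatenates to vn nx vn nx nx nx xxv nx nx xxv xxv vn.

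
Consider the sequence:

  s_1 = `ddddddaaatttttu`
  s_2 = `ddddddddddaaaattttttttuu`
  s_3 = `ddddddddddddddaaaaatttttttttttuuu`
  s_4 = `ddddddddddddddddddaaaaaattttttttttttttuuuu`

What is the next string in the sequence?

Each string has the form d^{4n+2} a^{n+2} t^{3n+2} u^{n} (n = 1, 2, …).
At n = 5 the blocks have lengths 22, 7, 17, 5.

ddddddddddddddddddddddaaaaaaatttttttttttttttttuuuuu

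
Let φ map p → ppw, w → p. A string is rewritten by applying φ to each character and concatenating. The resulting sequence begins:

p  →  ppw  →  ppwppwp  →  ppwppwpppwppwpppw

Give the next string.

Rewriting the 17 symbols of ppwppwpppwppwpppw one by one yields ppw ppw p ppw ppw p ppw ppw ppw p ppw ppw p ppw ppw ppw p; concatenated:

ppwppwpppwppwpppwppwppwpppwppwpppwppwppwp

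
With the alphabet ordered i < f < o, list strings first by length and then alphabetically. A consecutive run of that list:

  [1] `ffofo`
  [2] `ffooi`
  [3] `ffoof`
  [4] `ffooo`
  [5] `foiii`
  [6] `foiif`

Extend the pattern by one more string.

foiio

Find the rightmost character of foiif below o, bump it to the next letter, and reset everything to its right to i.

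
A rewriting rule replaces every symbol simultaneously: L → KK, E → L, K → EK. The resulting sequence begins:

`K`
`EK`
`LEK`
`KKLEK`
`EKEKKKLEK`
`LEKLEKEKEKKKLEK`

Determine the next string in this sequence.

Rewriting the 15 symbols of LEKLEKEKEKKKLEK one by one yields KK L EK KK L EK L EK L EK EK EK KK L EK; concatenated:

KKLEKKKLEKLEKLEKEKEKKKLEK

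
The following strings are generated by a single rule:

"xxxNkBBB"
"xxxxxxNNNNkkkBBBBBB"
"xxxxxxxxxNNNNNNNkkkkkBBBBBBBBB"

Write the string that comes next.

xxxxxxxxxxxxNNNNNNNNNNkkkkkkkBBBBBBBBBBBB

Term n consists of 3n x's, followed by 3n-2 N's, followed by 2n-1 k's, followed by 3n B's (n = 1, 2, …).
Setting n = 4 gives 12, 10, 7, 12 characters in each block.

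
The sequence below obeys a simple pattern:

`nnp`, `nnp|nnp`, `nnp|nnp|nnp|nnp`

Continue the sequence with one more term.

s(k+1) = s(k)·|·s(k) — each term doubles the last with '|' between the halves.
Doubling nnp|nnp|nnp|nnp with '|' between the halves:

nnp|nnp|nnp|nnp|nnp|nnp|nnp|nnp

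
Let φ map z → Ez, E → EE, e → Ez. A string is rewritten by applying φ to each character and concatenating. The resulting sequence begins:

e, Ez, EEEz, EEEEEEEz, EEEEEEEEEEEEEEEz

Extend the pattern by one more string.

Replace each of the 16 characters of EEEEEEEEEEEEEEEz in place — EE EE EE EE EE EE EE EE EE EE EE EE EE EE EE Ez — and concatenate.

EEEEEEEEEEEEEEEEEEEEEEEEEEEEEEEz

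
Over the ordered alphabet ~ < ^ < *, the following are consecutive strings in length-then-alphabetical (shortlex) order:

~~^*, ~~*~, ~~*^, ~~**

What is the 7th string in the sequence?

Advancing 3 positions from ~~** through ~~** → ~^~~ → ~^~^ reaches term 7.

~^~*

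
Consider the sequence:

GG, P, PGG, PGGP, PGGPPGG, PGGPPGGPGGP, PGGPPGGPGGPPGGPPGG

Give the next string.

This is a Fibonacci-style word recurrence s(k) = s(k−1)·s(k−2): e.g. P·GG = PGG.
The next term joins PGGPPGGPGGPPGGPPGG and PGGPPGGPGGP.

PGGPPGGPGGPPGGPPGGPGGPPGGPGGP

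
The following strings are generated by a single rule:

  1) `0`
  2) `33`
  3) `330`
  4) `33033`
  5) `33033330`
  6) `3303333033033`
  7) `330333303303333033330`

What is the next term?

3303333033033330333303303333033033

This is a Fibonacci-style word recurrence s(k) = s(k−1)·s(k−2): e.g. 33·0 = 330.
So term 8 is 330333303303333033330·3303333033033.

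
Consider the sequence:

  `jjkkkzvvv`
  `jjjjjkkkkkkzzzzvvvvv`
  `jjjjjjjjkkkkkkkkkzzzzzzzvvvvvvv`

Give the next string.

Each string has the form j^{3n-1} k^{3n} z^{3n-2} v^{2n+1} (n = 1, 2, …).
Setting n = 4 gives 11, 12, 10, 9 characters in each block.

jjjjjjjjjjjkkkkkkkkkkkkzzzzzzzzzzvvvvvvvvv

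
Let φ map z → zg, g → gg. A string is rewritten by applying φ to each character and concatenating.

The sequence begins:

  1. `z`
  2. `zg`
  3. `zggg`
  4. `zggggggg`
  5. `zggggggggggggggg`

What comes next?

φ(zggggggggggggggg) expands symbol-by-symbol to zg gg gg gg gg gg gg gg gg gg gg gg gg gg gg gg; joining the 16 pieces gives the next term.

zggggggggggggggggggggggggggggggg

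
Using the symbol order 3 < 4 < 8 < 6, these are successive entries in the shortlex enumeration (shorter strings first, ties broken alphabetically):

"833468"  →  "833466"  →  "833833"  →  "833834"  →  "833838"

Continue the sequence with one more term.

833836

Treat 833838 as a base-4 numeral over the given alphabet and add one, carrying through any trailing 6's.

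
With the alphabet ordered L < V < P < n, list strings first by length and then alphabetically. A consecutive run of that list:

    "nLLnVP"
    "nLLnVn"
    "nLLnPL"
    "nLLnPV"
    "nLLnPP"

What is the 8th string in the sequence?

Continuing the enumeration 3 steps past nLLnPP: nLLnPP → nLLnPn → nLLnnL → (answer).

nLLnnV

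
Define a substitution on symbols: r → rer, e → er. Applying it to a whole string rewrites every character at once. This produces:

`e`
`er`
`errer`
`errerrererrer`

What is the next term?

errerrererrerrererrererrerrererrer

Applying the rule to each of the 13 symbols of errerrererrer gives the pieces er rer rer er rer rer er rer er rer rer er rer, which concatenate to the answer.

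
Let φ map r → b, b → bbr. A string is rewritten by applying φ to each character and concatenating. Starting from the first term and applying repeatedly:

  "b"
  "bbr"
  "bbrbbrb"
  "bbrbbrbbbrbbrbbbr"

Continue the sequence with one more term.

Replace each of the 17 characters of bbrbbrbbbrbbrbbbr in place — bbr bbr b bbr bbr b bbr bbr bbr b bbr bbr b bbr bbr bbr b — and concatenate.

bbrbbrbbbrbbrbbbrbbrbbrbbbrbbrbbbrbbrbbrb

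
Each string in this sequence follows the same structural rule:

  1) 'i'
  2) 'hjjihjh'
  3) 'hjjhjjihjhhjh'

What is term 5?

Every step adds hjj to the front and hjh to the end of the previous string.
From hjjhjjihjhhjh, 2 further steps: hjjhjjihjhhjh → hjjhjjhjjihjhhjhhjh → (answer).

hjjhjjhjjhjjihjhhjhhjhhjh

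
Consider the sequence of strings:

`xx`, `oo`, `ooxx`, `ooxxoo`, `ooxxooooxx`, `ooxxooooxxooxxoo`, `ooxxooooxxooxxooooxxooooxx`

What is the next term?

ooxxooooxxooxxooooxxooooxxooxxooooxxooxxoo

From term 3 onward, concatenate the last term with the second-to-last: oo·xx = ooxx, ooxx·oo = ooxxoo, …
So term 8 is ooxxooooxxooxxooooxxooooxx·ooxxooooxxooxxoo.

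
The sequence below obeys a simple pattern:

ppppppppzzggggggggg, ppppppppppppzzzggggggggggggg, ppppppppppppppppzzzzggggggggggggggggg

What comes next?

The n-th term is 4n p's then n z's then 4n+1 g's, where the shown terms are n = 2, 3, 4.
For the next term, n = 5, so the run lengths are 20, 5, 21.

ppppppppppppppppppppzzzzzggggggggggggggggggggg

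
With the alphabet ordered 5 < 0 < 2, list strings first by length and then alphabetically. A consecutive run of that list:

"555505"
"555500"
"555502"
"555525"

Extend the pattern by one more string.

Find the rightmost character of 555525 below 2, bump it to the next letter, and reset everything to its right to 5.

555520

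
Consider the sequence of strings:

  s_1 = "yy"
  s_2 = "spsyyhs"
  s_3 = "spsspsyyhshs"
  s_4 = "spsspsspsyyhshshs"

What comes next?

spsspsspsspsyyhshshshs

s(k+1) = sps·s(k)·hs, so each term gains sps as a prefix and hs as a suffix.
So the next term is sps·spsspsspsyyhshshs·hs.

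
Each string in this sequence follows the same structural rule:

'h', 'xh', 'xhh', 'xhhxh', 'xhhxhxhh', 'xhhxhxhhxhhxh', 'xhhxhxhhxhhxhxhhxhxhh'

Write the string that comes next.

From term 3 onward, concatenate the last term with the second-to-last: xh·h = xhh, xhh·xh = xhhxh, …
The next term joins xhhxhxhhxhhxhxhhxhxhh and xhhxhxhhxhhxh.

xhhxhxhhxhhxhxhhxhxhhxhhxhxhhxhhxh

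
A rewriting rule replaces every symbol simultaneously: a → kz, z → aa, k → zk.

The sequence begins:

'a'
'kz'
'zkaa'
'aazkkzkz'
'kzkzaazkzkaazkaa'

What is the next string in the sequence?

Rewriting the 16 symbols of kzkzaazkzkaazkaa one by one yields zk aa zk aa kz kz aa zk aa zk kz kz aa zk kz kz; concatenated:

zkaazkaakzkzaazkaazkkzkzaazkkzkz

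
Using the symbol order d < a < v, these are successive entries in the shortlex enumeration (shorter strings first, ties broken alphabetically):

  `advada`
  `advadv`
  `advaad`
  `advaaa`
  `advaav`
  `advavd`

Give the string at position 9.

advvdd

Continuing the enumeration 3 steps past advavd: advavd → advava → advavv → (answer).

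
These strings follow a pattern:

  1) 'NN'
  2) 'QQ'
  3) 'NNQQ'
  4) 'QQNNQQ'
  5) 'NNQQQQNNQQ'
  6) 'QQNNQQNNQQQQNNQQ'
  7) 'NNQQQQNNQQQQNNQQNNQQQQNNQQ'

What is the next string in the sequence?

QQNNQQNNQQQQNNQQNNQQQQNNQQQQNNQQNNQQQQNNQQ

From term 3 onward, concatenate the second-to-last term with the last: NN·QQ = NNQQ, QQ·NNQQ = QQNNQQ, …
The next term joins QQNNQQNNQQQQNNQQ and NNQQQQNNQQQQNNQQNNQQQQNNQQ.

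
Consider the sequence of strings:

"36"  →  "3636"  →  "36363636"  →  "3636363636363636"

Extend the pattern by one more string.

s(k+1) = s(k)·s(k) — each term doubles the last.
Doubling 3636363636363636:

36363636363636363636363636363636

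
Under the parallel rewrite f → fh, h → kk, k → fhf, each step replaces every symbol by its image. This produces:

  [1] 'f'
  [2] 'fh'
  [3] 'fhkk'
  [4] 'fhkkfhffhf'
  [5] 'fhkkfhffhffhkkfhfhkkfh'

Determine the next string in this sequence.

Rewriting the 22 symbols of fhkkfhffhffhkkfhfhkkfh one by one yields fh kk fhf fhf fh kk fh fh kk fh fh kk fhf fhf fh kk fh kk fhf fhf fh kk; concatenated:

fhkkfhffhffhkkfhfhkkfhfhkkfhffhffhkkfhkkfhffhffhkk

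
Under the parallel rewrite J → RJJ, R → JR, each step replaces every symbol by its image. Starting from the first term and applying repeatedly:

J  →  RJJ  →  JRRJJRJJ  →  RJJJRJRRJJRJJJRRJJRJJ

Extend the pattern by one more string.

JRRJJRJJRJJJRRJJJRJRRJJRJJJRRJJRJJRJJJRJRRJJRJJJRRJJRJJ

Replace each of the 21 characters of RJJJRJRRJJRJJJRRJJRJJ in place — JR RJJ RJJ RJJ JR RJJ JR JR RJJ RJJ JR RJJ RJJ RJJ JR JR RJJ RJJ JR RJJ RJJ — and concatenate.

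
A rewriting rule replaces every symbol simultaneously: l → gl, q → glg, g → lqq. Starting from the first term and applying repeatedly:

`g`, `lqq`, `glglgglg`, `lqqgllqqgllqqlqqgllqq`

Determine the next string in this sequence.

Rewriting the 21 symbols of lqqgllqqgllqqlqqgllqq one by one yields gl glg glg lqq gl gl glg glg lqq gl gl glg glg gl glg glg lqq gl gl glg glg; concatenated:

glglgglglqqglglglgglglqqglglglgglgglglgglglqqglglglgglg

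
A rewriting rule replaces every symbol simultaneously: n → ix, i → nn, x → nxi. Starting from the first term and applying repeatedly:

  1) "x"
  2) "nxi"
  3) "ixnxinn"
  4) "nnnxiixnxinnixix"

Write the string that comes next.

Rewriting the 16 symbols of nnnxiixnxinnixix one by one yields ix ix ix nxi nn nn nxi ix nxi nn ix ix nn nxi nn nxi; concatenated:

ixixixnxinnnnnxiixnxinnixixnnnxinnnxi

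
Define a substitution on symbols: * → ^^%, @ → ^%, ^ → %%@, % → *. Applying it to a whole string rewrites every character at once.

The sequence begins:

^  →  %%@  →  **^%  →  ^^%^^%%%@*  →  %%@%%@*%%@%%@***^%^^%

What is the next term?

Replace each of the 21 characters of %%@%%@*%%@%%@***^%^^% in place — * * ^% * * ^% ^^% * * ^% * * ^% ^^% ^^% ^^% %%@ * %%@ %%@ * — and concatenate.

**^%**^%^^%**^%**^%^^%^^%^^%%%@*%%@%%@*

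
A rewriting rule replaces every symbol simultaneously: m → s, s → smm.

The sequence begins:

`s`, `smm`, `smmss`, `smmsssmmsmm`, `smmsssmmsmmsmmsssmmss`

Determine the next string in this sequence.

Rewriting the 21 symbols of smmsssmmsmmsmmsssmmss one by one yields smm s s smm smm smm s s smm s s smm s s smm smm smm s s smm smm; concatenated:

smmsssmmsmmsmmsssmmsssmmsssmmsmmsmmsssmmsmm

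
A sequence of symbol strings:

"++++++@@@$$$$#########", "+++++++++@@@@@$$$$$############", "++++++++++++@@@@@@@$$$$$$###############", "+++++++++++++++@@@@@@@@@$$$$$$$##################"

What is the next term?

Each string has the form +^{3n} @^{2n-1} $^{n+2} #^{3n+3}, where the shown terms are n = 2, 3, 4, 5.
Setting n = 6 gives 18, 11, 8, 21 characters in each block.

++++++++++++++++++@@@@@@@@@@@$$$$$$$$#####################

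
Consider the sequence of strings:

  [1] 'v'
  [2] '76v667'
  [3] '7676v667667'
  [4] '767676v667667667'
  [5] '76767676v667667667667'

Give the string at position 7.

s(k+1) = 76·s(k)·667, so each term gains 76 as a prefix and 667 as a suffix.
From 76767676v667667667667, 2 further steps: 76767676v667667667667 → 7676767676v667667667667667 → (answer).

767676767676v667667667667667667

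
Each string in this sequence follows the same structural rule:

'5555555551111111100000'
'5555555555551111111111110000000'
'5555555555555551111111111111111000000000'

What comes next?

5555555555555555551111111111111111111100000000000

The n-th term is 3n+3 5's then 4n 1's then 2n+1 0's, where the shown terms are n = 2, 3, 4.
At n = 5 the blocks have lengths 18, 20, 11.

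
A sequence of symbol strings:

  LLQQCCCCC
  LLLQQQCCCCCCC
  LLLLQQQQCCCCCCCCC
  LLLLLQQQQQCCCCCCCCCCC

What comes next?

LLLLLLQQQQQQCCCCCCCCCCCCC

Reading off run lengths: L runs 2, 3, 4, 5; Q runs 2, 3, 4, 5; C runs 5, 7, 9, 11 — each is linear in n, where the shown terms are n = 2, 3, 4, 5.
For the next term, n = 6, so the run lengths are 6, 6, 13.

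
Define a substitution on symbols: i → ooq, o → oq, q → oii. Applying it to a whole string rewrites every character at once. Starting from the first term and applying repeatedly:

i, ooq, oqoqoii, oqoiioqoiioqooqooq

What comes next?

Applying the rule to each of the 18 symbols of oqoiioqoiioqooqooq gives the pieces oq oii oq ooq ooq oq oii oq ooq ooq oq oii oq oq oii oq oq oii, which concatenate to the answer.

oqoiioqooqooqoqoiioqooqooqoqoiioqoqoiioqoqoii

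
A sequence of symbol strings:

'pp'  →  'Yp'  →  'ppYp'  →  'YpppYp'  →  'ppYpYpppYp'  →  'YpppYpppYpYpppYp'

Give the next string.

ppYpYpppYpYpppYpppYpYpppYp

This is a Fibonacci-style word recurrence s(k) = s(k−2)·s(k−1): e.g. pp·Yp = ppYp.
Continuing: ppYpYpppYp · YpppYpppYpYpppYp gives term 7.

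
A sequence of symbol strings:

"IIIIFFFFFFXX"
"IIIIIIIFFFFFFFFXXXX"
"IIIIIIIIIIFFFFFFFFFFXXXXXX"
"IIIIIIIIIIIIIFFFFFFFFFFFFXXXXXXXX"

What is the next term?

IIIIIIIIIIIIIIIIFFFFFFFFFFFFFFXXXXXXXXXX

Each string has the form I^{3n-2} F^{2n+2} X^{2n-2}, where the shown terms are n = 2, 3, 4, 5.
Setting n = 6 gives 16, 14, 10 characters in each block.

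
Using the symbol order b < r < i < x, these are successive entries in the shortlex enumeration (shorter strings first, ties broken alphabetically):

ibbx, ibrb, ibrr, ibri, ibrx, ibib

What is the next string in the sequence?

ibir

Treat ibib as a base-4 numeral over the given alphabet and add one, carrying through any trailing x's.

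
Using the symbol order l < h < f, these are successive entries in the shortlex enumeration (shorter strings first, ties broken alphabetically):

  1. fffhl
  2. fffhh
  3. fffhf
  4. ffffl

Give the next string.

Find the rightmost character of ffffl below f, bump it to the next letter, and reset everything to its right to l.

ffffh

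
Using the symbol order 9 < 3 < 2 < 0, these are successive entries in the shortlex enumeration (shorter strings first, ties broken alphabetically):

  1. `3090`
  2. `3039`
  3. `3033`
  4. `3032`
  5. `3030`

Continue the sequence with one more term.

Treat 3030 as a base-4 numeral over the given alphabet and add one, carrying through any trailing 0's.

3029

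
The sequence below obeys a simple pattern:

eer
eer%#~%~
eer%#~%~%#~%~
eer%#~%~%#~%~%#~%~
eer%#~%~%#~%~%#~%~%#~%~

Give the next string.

Each term is the previous one with %#~%~ appended.
So the next term is eer%#~%~%#~%~%#~%~%#~%~·%#~%~.

eer%#~%~%#~%~%#~%~%#~%~%#~%~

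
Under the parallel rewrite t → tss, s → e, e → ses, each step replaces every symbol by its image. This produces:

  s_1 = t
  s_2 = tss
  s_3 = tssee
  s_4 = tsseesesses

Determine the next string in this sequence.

Expanding tsseesesses: t→tss, s→e, s→e, e→ses, e→ses, s→e, e→ses, s→e, s→e, e→ses, s→e. Concatenated: tss e e ses ses e ses e e ses e.

tsseesesseseseseesese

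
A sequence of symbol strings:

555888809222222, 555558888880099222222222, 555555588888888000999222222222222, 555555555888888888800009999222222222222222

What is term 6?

555555555555588888888888888000000999999222222222222222222222

Term n consists of 2n+1 5's, followed by 2n+2 8's, followed by n 0's, followed by n 9's, followed by 3n+3 2's (n = 1, 2, …).
For term 6, n = 6, so the run lengths are 13, 14, 6, 6, 21.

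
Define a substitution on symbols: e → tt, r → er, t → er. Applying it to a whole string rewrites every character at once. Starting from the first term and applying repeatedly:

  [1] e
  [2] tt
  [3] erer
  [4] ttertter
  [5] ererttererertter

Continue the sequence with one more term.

φ(ererttererertter) expands symbol-by-symbol to tt er tt er er er tt er tt er tt er er er tt er; joining the 16 pieces gives the next term.

ttertterererttertterttererertter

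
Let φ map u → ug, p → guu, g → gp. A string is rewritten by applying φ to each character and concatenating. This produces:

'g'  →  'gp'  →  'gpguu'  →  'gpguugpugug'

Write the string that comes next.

gpguugpuguggpguuuggpuggp

Expanding gpguugpugug: g→gp, p→guu, g→gp, u→ug, u→ug, g→gp, p→guu, u→ug, g→gp, u→ug, g→gp. Concatenated: gp guu gp ug ug gp guu ug gp ug gp.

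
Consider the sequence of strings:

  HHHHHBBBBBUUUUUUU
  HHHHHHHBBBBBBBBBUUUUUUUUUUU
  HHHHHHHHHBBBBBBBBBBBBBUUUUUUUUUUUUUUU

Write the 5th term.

The n-th term is 2n+3 H's then 4n+1 B's then 4n+3 U's (n = 1, 2, …).
At n = 5 the blocks have lengths 13, 21, 23.

HHHHHHHHHHHHHBBBBBBBBBBBBBBBBBBBBBUUUUUUUUUUUUUUUUUUUUUUU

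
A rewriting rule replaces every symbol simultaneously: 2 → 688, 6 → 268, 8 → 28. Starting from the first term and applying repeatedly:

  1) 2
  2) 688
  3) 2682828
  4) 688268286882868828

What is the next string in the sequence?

26828286882682868828268282868828268282868828

Replace each of the 18 characters of 688268286882868828 in place — 268 28 28 688 268 28 688 28 268 28 28 688 28 268 28 28 688 28 — and concatenate.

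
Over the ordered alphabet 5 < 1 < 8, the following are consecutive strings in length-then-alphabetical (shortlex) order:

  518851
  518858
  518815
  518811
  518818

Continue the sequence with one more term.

518885

Treat 518818 as a base-3 numeral over the given alphabet and add one, carrying through any trailing 8's.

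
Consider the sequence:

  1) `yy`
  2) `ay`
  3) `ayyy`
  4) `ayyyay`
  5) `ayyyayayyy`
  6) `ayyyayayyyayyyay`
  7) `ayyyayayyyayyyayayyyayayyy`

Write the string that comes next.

ayyyayayyyayyyayayyyayayyyayyyayayyyayyyay

From term 3 onward, concatenate the last term with the second-to-last: ay·yy = ayyy, ayyy·ay = ayyyay, …
So term 8 is ayyyayayyyayyyayayyyayayyy·ayyyayayyyayyyay.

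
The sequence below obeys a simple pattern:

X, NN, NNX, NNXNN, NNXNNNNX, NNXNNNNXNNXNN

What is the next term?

NNXNNNNXNNXNNNNXNNNNX

Each term (from the third on) is the previous term followed by the one before it: term 3 = NN·X = NNX.
Continuing: NNXNNNNXNNXNN · NNXNNNNX gives term 7.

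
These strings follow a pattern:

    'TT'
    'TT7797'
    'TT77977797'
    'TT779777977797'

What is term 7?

TT779777977797779777977797

Every step adds 7797 to the end: s(k+1) = s(k)·7797.
From TT779777977797, 3 further steps: TT779777977797 → TT7797779777977797 → TT77977797779777977797 → (answer).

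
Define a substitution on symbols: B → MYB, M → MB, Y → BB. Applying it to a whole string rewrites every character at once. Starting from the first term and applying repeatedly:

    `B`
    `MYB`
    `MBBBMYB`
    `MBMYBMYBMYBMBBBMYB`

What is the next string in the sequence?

Rewriting the 18 symbols of MBMYBMYBMYBMBBBMYB one by one yields MB MYB MB BB MYB MB BB MYB MB BB MYB MB MYB MYB MYB MB BB MYB; concatenated:

MBMYBMBBBMYBMBBBMYBMBBBMYBMBMYBMYBMYBMBBBMYB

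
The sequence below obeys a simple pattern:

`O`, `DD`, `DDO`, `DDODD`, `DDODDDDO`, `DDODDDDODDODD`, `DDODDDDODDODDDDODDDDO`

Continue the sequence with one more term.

From term 3 onward, concatenate the last term with the second-to-last: DD·O = DDO, DDO·DD = DDODD, …
The next term joins DDODDDDODDODDDDODDDDO and DDODDDDODDODD.

DDODDDDODDODDDDODDDDODDODDDDODDODD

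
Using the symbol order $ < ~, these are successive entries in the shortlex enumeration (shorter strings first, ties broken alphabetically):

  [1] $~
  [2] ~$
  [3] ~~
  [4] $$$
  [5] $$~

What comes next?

$~$

Find the rightmost character of $$~ below ~, bump it to the next letter, and reset everything to its right to $.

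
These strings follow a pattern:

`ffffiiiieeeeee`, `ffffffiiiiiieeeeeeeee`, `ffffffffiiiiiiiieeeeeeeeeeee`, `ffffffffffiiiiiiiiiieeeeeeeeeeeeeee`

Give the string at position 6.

ffffffffffffffiiiiiiiiiiiiiieeeeeeeeeeeeeeeeeeeee

Term n consists of 2n f's, followed by 2n i's, followed by 3n e's, where the shown terms are n = 2, 3, 4, 5.
At n = 7 the blocks have lengths 14, 14, 21.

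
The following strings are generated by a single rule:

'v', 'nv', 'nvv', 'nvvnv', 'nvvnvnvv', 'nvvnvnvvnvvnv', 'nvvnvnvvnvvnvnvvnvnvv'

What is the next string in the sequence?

From term 3 onward, concatenate the last term with the second-to-last: nv·v = nvv, nvv·nv = nvvnv, …
So term 8 is nvvnvnvvnvvnvnvvnvnvv·nvvnvnvvnvvnv.

nvvnvnvvnvvnvnvvnvnvvnvvnvnvvnvvnv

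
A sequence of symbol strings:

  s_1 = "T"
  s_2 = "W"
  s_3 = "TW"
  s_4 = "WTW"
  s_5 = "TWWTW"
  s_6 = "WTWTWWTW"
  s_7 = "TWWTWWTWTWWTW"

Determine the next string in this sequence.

WTWTWWTWTWWTWWTWTWWTW

From term 3 onward, concatenate the second-to-last term with the last: T·W = TW, W·TW = WTW, …
So term 8 is WTWTWWTW·TWWTWWTWTWWTW.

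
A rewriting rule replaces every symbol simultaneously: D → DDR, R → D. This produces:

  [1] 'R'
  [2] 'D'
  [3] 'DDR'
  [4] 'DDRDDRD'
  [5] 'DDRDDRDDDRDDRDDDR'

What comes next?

Rewriting the 17 symbols of DDRDDRDDDRDDRDDDR one by one yields DDR DDR D DDR DDR D DDR DDR DDR D DDR DDR D DDR DDR DDR D; concatenated:

DDRDDRDDDRDDRDDDRDDRDDRDDDRDDRDDDRDDRDDRD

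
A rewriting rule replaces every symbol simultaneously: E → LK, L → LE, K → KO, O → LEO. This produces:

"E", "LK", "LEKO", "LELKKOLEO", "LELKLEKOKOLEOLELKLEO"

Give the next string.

Applying the rule to each of the 20 symbols of LELKLEKOKOLEOLELKLEO gives the pieces LE LK LE KO LE LK KO LEO KO LEO LE LK LEO LE LK LE KO LE LK LEO, which concatenate to the answer.

LELKLEKOLELKKOLEOKOLEOLELKLEOLELKLEKOLELKLEO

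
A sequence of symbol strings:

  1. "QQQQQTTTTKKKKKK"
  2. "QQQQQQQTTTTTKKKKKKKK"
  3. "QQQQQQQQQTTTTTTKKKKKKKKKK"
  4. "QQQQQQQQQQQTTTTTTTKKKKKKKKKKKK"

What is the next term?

Each string has the form Q^{2n-1} T^{n+1} K^{2n}, where the shown terms are n = 3, 4, 5, 6.
Setting n = 7 gives 13, 8, 14 characters in each block.

QQQQQQQQQQQQQTTTTTTTTKKKKKKKKKKKKKK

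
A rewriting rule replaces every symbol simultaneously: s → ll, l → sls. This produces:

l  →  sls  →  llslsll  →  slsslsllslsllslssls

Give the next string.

Rewriting the 19 symbols of slsslsllslsllslssls one by one yields ll sls ll ll sls ll sls sls ll sls ll sls sls ll sls ll ll sls ll; concatenated:

llslsllllslsllslsslsllslsllslsslsllslsllllslsll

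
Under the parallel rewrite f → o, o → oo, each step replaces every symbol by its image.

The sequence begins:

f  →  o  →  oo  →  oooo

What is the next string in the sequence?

oooooooo

Apply φ to oooo symbol by symbol: o→oo, o→oo, o→oo, o→oo; joined: oo oo oo oo.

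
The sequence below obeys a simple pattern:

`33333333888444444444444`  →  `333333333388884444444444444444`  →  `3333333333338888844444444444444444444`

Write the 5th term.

333333333333333388888884444444444444444444444444444

Reading off run lengths: 3 runs 8, 10, 12; 8 runs 3, 4, 5; 4 runs 12, 16, 20 — each is linear in n, where the shown terms are n = 3, 4, 5.
Setting n = 7 gives 16, 7, 28 characters in each block.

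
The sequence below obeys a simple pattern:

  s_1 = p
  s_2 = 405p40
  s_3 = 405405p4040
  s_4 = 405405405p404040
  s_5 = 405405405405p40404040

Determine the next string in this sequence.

s(k+1) = 405·s(k)·40, so each term gains 405 as a prefix and 40 as a suffix.
So the next term is 405·405405405405p40404040·40.

405405405405405p4040404040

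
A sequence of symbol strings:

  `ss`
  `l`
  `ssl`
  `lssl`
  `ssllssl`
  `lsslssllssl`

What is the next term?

From term 3 onward, concatenate the second-to-last term with the last: ss·l = ssl, l·ssl = lssl, …
So term 7 is ssllssl·lsslssllssl.

ssllssllsslssllssl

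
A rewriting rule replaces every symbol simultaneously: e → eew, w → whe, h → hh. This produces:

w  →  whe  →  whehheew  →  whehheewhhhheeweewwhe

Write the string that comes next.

whehheewhhhheeweewwhehhhhhhhheeweewwheeeweewwhewhehheew

φ(whehheewhhhheeweewwhe) expands symbol-by-symbol to whe hh eew hh hh eew eew whe hh hh hh hh eew eew whe eew eew whe whe hh eew; joining the 21 pieces gives the next term.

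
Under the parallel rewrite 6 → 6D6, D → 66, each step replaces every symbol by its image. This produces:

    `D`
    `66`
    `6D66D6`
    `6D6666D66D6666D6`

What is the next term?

Rewriting the 16 symbols of 6D6666D66D6666D6 one by one yields 6D6 66 6D6 6D6 6D6 6D6 66 6D6 6D6 66 6D6 6D6 6D6 6D6 66 6D6; concatenated:

6D6666D66D66D66D6666D66D6666D66D66D66D6666D6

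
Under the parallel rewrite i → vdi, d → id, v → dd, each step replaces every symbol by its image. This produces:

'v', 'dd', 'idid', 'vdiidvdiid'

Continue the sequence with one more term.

ddidvdivdiidddidvdivdiid

Expanding vdiidvdiid: v→dd, d→id, i→vdi, i→vdi, d→id, v→dd, d→id, i→vdi, i→vdi, d→id. Concatenated: dd id vdi vdi id dd id vdi vdi id.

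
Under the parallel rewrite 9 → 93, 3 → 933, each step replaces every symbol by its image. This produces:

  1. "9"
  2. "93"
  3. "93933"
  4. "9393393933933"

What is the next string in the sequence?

Applying the rule to each of the 13 symbols of 9393393933933 gives the pieces 93 933 93 933 933 93 933 93 933 933 93 933 933, which concatenate to the answer.

9393393933933939339393393393933933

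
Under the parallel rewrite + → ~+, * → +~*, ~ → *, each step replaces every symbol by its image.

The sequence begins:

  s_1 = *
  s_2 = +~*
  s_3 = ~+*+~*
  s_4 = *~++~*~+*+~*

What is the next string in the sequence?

+~**~+~+*+~**~++~*~+*+~*

Rewriting each symbol of *~++~*~+*+~*: *→+~*, ~→*, +→~+, +→~+, ~→*, *→+~*, ~→*, +→~+, *→+~*, +→~+, ~→*, *→+~*, which concatenates to +~* * ~+ ~+ * +~* * ~+ +~* ~+ * +~*.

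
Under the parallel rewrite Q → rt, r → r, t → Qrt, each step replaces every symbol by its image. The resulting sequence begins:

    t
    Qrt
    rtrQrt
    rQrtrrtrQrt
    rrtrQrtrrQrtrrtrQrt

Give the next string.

Applying the rule to each of the 19 symbols of rrtrQrtrrQrtrrtrQrt gives the pieces r r Qrt r rt r Qrt r r rt r Qrt r r Qrt r rt r Qrt, which concatenate to the answer.

rrQrtrrtrQrtrrrtrQrtrrQrtrrtrQrt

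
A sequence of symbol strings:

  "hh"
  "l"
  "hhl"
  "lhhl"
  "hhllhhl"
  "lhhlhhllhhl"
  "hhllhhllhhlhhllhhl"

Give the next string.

lhhlhhllhhlhhllhhllhhlhhllhhl

Each term (from the third on) is the two preceding terms concatenated in order: term 3 = hh·l = hhl.
Continuing: lhhlhhllhhl · hhllhhllhhlhhllhhl gives term 8.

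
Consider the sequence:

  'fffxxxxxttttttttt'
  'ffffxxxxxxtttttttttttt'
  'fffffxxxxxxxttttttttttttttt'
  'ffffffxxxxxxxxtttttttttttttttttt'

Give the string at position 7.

fffffffffxxxxxxxxxxxttttttttttttttttttttttttttt

Term n consists of n f's, followed by n+2 x's, followed by 3n t's, where the shown terms are n = 3, 4, 5, 6.
For term 7, n = 9, so the run lengths are 9, 11, 27.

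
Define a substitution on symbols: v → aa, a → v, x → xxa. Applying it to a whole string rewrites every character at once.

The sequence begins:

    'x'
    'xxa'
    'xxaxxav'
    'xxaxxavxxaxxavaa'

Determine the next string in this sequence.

Rewriting the 16 symbols of xxaxxavxxaxxavaa one by one yields xxa xxa v xxa xxa v aa xxa xxa v xxa xxa v aa v v; concatenated:

xxaxxavxxaxxavaaxxaxxavxxaxxavaavv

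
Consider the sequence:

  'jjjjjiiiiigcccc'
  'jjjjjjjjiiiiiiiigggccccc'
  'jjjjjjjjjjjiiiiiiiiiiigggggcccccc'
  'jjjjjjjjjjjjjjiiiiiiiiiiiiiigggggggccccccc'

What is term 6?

jjjjjjjjjjjjjjjjjjjjiiiiiiiiiiiiiiiiiiiigggggggggggccccccccc

Term n consists of 3n+2 j's, followed by 3n+2 i's, followed by 2n-1 g's, followed by n+3 c's (n = 1, 2, …).
For term 6, n = 6, so the run lengths are 20, 20, 11, 9.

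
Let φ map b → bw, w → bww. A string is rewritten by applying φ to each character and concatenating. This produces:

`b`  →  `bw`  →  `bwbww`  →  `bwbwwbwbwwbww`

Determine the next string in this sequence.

bwbwwbwbwwbwwbwbwwbwbwwbwwbwbwwbww

Replace each of the 13 characters of bwbwwbwbwwbww in place — bw bww bw bww bww bw bww bw bww bww bw bww bww — and concatenate.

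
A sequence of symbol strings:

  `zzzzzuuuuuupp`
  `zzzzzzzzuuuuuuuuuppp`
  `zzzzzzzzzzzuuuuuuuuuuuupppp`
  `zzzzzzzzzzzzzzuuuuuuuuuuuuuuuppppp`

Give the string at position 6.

The n-th term is 3n-1 z's then 3n u's then n p's, where the shown terms are n = 2, 3, 4, 5.
For term 6, n = 7, so the run lengths are 20, 21, 7.

zzzzzzzzzzzzzzzzzzzzuuuuuuuuuuuuuuuuuuuuuppppppp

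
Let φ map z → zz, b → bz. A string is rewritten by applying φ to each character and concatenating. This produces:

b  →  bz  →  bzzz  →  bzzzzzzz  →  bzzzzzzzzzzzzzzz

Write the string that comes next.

bzzzzzzzzzzzzzzzzzzzzzzzzzzzzzzz

φ(bzzzzzzzzzzzzzzz) expands symbol-by-symbol to bz zz zz zz zz zz zz zz zz zz zz zz zz zz zz zz; joining the 16 pieces gives the next term.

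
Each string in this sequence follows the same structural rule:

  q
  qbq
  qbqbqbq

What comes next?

qbqbqbqbqbqbqbq

s(k+1) = s(k)·b·s(k) — each term doubles the last with 'b' between the halves.
So the next term is two copies of qbqbqbq with 'b' between the halves.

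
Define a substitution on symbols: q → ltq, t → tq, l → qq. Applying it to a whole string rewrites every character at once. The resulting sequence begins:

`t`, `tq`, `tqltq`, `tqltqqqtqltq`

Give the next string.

tqltqqqtqltqltqltqtqltqqqtqltq

Expanding tqltqqqtqltq: t→tq, q→ltq, l→qq, t→tq, q→ltq, q→ltq, q→ltq, t→tq, q→ltq, l→qq, t→tq, q→ltq. Concatenated: tq ltq qq tq ltq ltq ltq tq ltq qq tq ltq.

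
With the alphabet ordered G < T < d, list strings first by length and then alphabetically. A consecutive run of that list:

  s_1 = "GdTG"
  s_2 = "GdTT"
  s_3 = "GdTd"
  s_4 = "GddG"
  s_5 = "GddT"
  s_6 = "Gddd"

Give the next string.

TGGG

Treat Gddd as a base-3 numeral over the given alphabet and add one, carrying through any trailing d's.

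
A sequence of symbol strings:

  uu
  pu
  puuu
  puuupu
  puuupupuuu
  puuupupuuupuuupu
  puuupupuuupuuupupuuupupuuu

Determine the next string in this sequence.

From term 3 onward, concatenate the last term with the second-to-last: pu·uu = puuu, puuu·pu = puuupu, …
So term 8 is puuupupuuupuuupupuuupupuuu·puuupupuuupuuupu.

puuupupuuupuuupupuuupupuuupuuupupuuupuuupu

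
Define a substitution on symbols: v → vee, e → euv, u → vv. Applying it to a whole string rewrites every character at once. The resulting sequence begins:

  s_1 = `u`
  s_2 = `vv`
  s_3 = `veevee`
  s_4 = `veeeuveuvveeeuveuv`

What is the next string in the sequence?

veeeuveuveuvvvveeeuvvvveeveeeuveuveuvvvveeeuvvvvee

φ(veeeuveuvveeeuveuv) expands symbol-by-symbol to vee euv euv euv vv vee euv vv vee vee euv euv euv vv vee euv vv vee; joining the 18 pieces gives the next term.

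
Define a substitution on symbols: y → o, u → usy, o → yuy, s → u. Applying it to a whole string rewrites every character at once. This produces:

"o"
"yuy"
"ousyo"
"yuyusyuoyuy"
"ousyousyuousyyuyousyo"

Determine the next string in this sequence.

Replace each of the 21 characters of ousyousyuousyyuyousyo in place — yuy usy u o yuy usy u o usy yuy usy u o o usy o yuy usy u o yuy — and concatenate.

yuyusyuoyuyusyuousyyuyusyuoousyoyuyusyuoyuy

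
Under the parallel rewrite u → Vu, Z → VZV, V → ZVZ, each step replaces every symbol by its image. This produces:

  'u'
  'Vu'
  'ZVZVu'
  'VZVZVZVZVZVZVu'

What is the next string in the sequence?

ZVZVZVZVZVZVZVZVZVZVZVZVZVZVZVZVZVZVZVZVu

Replace each of the 14 characters of VZVZVZVZVZVZVu in place — ZVZ VZV ZVZ VZV ZVZ VZV ZVZ VZV ZVZ VZV ZVZ VZV ZVZ Vu — and concatenate.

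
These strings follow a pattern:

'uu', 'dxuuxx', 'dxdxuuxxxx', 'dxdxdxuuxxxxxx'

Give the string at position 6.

dxdxdxdxdxuuxxxxxxxxxx

Every step adds dx to the front and xx to the end of the previous string.
From dxdxdxuuxxxxxx, 2 further steps: dxdxdxuuxxxxxx → dxdxdxdxuuxxxxxxxx → (answer).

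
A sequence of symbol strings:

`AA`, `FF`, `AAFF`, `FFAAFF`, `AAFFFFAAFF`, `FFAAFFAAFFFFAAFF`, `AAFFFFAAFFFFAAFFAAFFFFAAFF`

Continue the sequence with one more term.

FFAAFFAAFFFFAAFFAAFFFFAAFFFFAAFFAAFFFFAAFF

This is a Fibonacci-style word recurrence s(k) = s(k−2)·s(k−1): e.g. AA·FF = AAFF.
So term 8 is FFAAFFAAFFFFAAFF·AAFFFFAAFFFFAAFFAAFFFFAAFF.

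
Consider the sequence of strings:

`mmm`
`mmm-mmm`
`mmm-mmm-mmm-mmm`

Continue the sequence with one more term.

Every step duplicates the string with '-' between the halves.
One more doubling of mmm-mmm-mmm-mmm gives the answer.

mmm-mmm-mmm-mmm-mmm-mmm-mmm-mmm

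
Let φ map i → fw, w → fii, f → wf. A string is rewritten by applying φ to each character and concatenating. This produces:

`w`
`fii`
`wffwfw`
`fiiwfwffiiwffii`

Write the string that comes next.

Replace each of the 15 characters of fiiwfwffiiwffii in place — wf fw fw fii wf fii wf wf fw fw fii wf wf fw fw — and concatenate.

wffwfwfiiwffiiwfwffwfwfiiwfwffwfw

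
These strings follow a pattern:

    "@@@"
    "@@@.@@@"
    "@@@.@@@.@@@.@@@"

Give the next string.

Each string is two copies of the previous one joined by '.'.
Doubling @@@.@@@.@@@.@@@ with '.' between the halves:

@@@.@@@.@@@.@@@.@@@.@@@.@@@.@@@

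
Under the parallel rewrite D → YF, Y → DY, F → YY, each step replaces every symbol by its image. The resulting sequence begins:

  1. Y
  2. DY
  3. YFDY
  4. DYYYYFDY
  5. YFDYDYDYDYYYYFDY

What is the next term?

φ(YFDYDYDYDYYYYFDY) expands symbol-by-symbol to DY YY YF DY YF DY YF DY YF DY DY DY DY YY YF DY; joining the 16 pieces gives the next term.

DYYYYFDYYFDYYFDYYFDYDYDYDYYYYFDY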